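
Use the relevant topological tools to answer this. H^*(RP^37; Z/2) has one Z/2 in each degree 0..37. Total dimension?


H^k(RP^37; Z/2) = Z/2 for each 0 <= k <= 37.
Total dimension = 37 + 1 = 38

38


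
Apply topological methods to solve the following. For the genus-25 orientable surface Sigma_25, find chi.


For a closed orientable surface of genus g: chi = 2 - 2g.
Here g = 25.
chi = 2 - 2*25 = 2 - 50 = -48

-48


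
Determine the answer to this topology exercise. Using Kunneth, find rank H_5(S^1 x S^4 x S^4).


Each S^d has Poincare polynomial 1 + t^d.
The product S^1 x S^4 x S^4 has Poincare polynomial prod(1+t^d_i).
Expanding: b_0=1, b_1=1, b_4=2, b_5=2, b_8=1, b_9=1.
b_5 = 2

2


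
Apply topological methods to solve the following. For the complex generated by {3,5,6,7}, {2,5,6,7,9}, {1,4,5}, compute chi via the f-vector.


Enumerate all faces; f-vector: f_0=8, f_1=16, f_2=14, f_3=6, f_4=1.
chi = sum (-1)^k f_k = 1

1


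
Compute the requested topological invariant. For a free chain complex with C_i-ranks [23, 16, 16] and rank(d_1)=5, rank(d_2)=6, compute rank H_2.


rank H_k = rank(ker d_k) - rank(im d_{k+1}).
rank(ker d_2) = rank(C_2) - rank(d_2) = 16 - 6 = 10.
rank(im d_{2+1}) = 0.
rank H_2 = 10 - 0 = 10

10


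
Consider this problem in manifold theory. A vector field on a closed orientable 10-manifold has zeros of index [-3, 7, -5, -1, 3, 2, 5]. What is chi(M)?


Poincare-Hopf: chi(M) = sum of indices of zeros.
chi = (-3) + (7) + (-5) + (-1) + (3) + (2) + (5) = 8

8


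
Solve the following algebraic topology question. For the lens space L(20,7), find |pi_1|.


pi_1(L(p,q)) = Z/pZ for any q coprime to p.
|pi_1(L(20,7))| = 20

20


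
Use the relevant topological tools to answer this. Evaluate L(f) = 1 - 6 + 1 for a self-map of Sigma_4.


L(f) = tr(f_0*) - tr(f_1*) + tr(f_2*).
= 1 - (6) + (1)
= -4

-4


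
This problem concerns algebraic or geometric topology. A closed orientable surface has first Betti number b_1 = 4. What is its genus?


For a closed orientable surface: b_1 = 2g.
4 = 2g
g = 4 / 2 = 2

2


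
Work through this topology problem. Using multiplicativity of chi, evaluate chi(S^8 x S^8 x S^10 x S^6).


chi is multiplicative: chi(X x Y) = chi(X) chi(Y).
Each even-dim sphere has chi = 2. There are 4 factors.
chi = 2^4 = 16

16


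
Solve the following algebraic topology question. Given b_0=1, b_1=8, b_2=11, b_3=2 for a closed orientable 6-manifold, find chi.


By Poincare duality b_k = b_{6-k}, so full Betti numbers: b_0=1, b_1=8, b_2=11, b_3=2, b_4=11, b_5=8, b_6=1.
chi = sum (-1)^k b_k = 6

6


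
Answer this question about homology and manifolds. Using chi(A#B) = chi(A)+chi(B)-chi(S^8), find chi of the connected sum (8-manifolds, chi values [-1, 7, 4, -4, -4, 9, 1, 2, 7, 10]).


For n-manifolds: chi(A#B) = chi(A) + chi(B) - chi(S^8).
chi(S^8) = 1 + (-1)^8 = 2.
chi(#) = (sum chi_i) - (10-1)*chi(S^8) = 31 - 9*2 = 13

13


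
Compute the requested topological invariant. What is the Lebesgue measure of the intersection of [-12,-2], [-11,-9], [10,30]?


Intersection = [max(a_i), min(b_i)] = [10, -9].
Since 10 > -9, the intersection is empty.
Length = 0

0


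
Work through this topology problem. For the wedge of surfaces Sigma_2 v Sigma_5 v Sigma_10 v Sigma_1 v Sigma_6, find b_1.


For a wedge X v Y: reduced H_k(X v Y) = H_k(X) + H_k(Y).
Each Sigma_g contributes b_1 = 2g.
b_1 = 4 + 10 + 20 + 2 + 12 = 48

48


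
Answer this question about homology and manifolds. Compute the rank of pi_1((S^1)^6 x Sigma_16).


pi_1(A x B) = pi_1(A) x pi_1(B); rank of abelianization = b_1.
b_1(T^6) = 6, b_1(Sigma_16) = 2*16 = 32.
b_1(product) = 6 + 32 = 38

38


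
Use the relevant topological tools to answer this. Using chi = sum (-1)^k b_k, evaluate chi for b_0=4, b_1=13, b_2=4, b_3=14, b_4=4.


chi = sum_k (-1)^k b_k.
= (4) + (-13) + (4) + (-14) + (4)
= -15

-15


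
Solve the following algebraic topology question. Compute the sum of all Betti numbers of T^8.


b_k(T^8) = C(8,k), so the sum over k is sum_k C(8,k) = 2^8.
Total = 2^8 = 256

256


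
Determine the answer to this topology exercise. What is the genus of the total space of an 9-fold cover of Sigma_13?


For an n-sheeted cover: chi(E) = n * chi(B).
chi(Sigma_13) = 2 - 2*13 = -24.
chi(E) = 9 * (-24) = -216.
genus(E) = (2 - chi(E))/2 = (2 - (-216))/2 = 218/2 = 109

109


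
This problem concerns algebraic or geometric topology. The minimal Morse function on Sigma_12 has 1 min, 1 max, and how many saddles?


A perfect Morse function has m_k = b_k.
For Sigma_12: b_0=1, b_1=2g=24, b_2=1.
Saddles m_1 = 2g = 24

24


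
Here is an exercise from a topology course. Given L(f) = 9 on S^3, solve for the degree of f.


L(f) = 1 + (-1)^3 deg(f) on S^3.
9 = 1 + (-1)^3 * deg(f)
(-1)^3 * deg(f) = 8
deg(f) = -8

-8


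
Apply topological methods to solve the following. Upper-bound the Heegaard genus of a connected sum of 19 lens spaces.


Heegaard genus satisfies g(A#B) <= g(A) + g(B).
Each lens space has g = 1.
Upper bound: 19 * 1 = 19

19


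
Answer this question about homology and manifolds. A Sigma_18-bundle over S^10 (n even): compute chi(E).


chi(S^10) = 2 (n even), chi(Sigma_18) = 2 - 2*18 = -34.
chi(E) = 2 * (-34) = -68

-68


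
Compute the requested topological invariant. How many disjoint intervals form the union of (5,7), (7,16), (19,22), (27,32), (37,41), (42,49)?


Sort and merge overlapping open intervals.
Merged: (5,7), (7,16), (19,22), (27,32), (37,41), (42,49).
Number of components = 6

6


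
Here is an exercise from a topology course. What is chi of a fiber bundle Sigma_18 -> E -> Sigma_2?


For a fiber bundle F -> E -> B (with CW structure): chi(E) = chi(B) * chi(F).
chi(Sigma_2) = -2, chi(Sigma_18) = -34.
chi(E) = (-2) * (-34) = 68

68


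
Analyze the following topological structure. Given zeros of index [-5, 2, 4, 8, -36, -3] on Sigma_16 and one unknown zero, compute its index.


Poincare-Hopf: sum of indices = chi(M).
chi(Sigma_16) = 2 - 2*16 = -30.
Sum of known indices = -30.
x = chi - (sum known) = -30 - (-30) = 0

0


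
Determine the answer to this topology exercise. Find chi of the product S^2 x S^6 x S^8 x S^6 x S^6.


chi is multiplicative: chi(X x Y) = chi(X) chi(Y).
Each even-dim sphere has chi = 2. There are 5 factors.
chi = 2^5 = 32

32


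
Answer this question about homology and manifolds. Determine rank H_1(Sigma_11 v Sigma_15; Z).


For a wedge: H_1(A v B) = H_1(A) + H_1(B).
b_1(Sigma_11) = 22, b_1(Sigma_15) = 30.
b_1 = 22 + 30 = 52

52


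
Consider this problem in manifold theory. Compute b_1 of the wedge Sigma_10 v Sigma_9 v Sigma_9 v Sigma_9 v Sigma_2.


For a wedge X v Y: reduced H_k(X v Y) = H_k(X) + H_k(Y).
Each Sigma_g contributes b_1 = 2g.
b_1 = 20 + 18 + 18 + 18 + 4 = 78

78


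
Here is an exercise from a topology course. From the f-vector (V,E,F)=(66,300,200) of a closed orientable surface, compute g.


chi = V - E + F = 66 - 300 + 200 = -34
For orientable closed surface: chi = 2 - 2g, so g = (2 - chi)/2.
g = (2 - (-34)) / 2 = 36 / 2 = 18

18


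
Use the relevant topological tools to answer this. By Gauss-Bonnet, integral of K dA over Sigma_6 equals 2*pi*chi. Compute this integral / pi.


Gauss-Bonnet: integral K dA = 2*pi*chi(M).
chi(Sigma_6) = 2 - 2*6 = -10.
(integral K dA)/pi = 2*chi = 2*(-10) = -20

-20


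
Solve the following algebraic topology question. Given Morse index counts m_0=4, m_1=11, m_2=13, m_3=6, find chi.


Morse theory: chi(M) = sum_k (-1)^k m_k where m_k = #(index-k critical points).
= (4) + (-11) + (13) + (-6) = 0

0


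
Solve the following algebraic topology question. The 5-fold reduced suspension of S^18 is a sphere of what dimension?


Each suspension raises dimension by 1: Sigma S^n = S^{n+1}.
Sigma^5 S^18 = S^{18+5} = S^23

23


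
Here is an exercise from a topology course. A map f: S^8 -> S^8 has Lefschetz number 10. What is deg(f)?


L(f) = 1 + (-1)^8 deg(f) on S^8.
10 = 1 + (-1)^8 * deg(f)
(-1)^8 * deg(f) = 9
deg(f) = 9

9


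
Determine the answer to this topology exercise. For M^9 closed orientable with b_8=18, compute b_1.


Poincare duality for closed orientable n-manifolds: b_k = b_{n-k}.
Here n = 9, so b_1 = b_8 = 18

18


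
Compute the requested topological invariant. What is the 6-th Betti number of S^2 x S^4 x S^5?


Each S^d has Poincare polynomial 1 + t^d.
The product S^2 x S^4 x S^5 has Poincare polynomial prod(1+t^d_i).
Expanding: b_0=1, b_2=1, b_4=1, b_5=1, b_6=1, b_7=1, b_9=1, b_11=1.
b_6 = 1

1


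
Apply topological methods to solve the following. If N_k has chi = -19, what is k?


chi = 2 - k for closed non-orientable surfaces with k crosscaps.
-19 = 2 - k
k = 2 - (-19) = 21

21


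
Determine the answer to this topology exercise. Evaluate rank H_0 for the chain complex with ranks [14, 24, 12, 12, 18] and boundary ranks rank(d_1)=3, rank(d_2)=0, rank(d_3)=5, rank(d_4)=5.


rank H_k = rank(ker d_k) - rank(im d_{k+1}).
rank(ker d_0) = rank(C_0) - rank(d_0) = 14 - 0 = 14.
rank(im d_{0+1}) = 3.
rank H_0 = 14 - 3 = 11

11


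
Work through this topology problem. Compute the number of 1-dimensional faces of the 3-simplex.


Delta^3 has 3+1 vertices. A 1-face is a choice of 1+1 vertices.
f_1 = C(3+1, 1+1) = C(4,2) = 6

6


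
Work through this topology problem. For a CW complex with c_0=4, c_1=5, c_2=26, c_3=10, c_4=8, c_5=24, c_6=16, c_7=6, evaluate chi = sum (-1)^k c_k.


chi = sum_k (-1)^k c_k.
= (-1)^0*4 + (-1)^1*5 + (-1)^2*26 + (-1)^3*10 + (-1)^4*8 + (-1)^5*24 + (-1)^6*16 + (-1)^7*6
= (4) + (-5) + (26) + (-10) + (8) + (-24) + (16) + (-6)
= 9

9


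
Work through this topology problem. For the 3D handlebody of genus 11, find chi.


A genus-g handlebody deformation retracts to a wedge of g circles.
chi(vee_g S^1) = 1 - g.
chi(H_11) = 1 - 11 = -10

-10


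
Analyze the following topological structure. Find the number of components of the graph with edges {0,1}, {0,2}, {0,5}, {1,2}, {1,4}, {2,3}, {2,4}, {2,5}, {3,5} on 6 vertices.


Run DFS/union-find over 6 vertices.
V = 6, E = 9.
Number of components = 1

1


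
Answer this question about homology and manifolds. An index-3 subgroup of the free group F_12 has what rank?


Nielsen-Schreier: an index-n subgroup of F_r is free of rank 1 + n(r-1).
Equivalently: chi(cover) = n*chi(base); chi(vee_r S^1) = 1 - 12 = -11.
chi(E) = 3*(-11) = -33; rank = 1 - chi(E) = 1 - (-33) = 34.
rank = 1 + 3*(12-1) = 1 + 33 = 34

34


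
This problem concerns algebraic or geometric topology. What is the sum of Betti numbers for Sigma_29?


For Sigma_29: b_0 = 1, b_1 = 2g = 58, b_2 = 1.
Total = 1 + 58 + 1 = 60

60


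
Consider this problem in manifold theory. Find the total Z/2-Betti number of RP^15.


H^k(RP^15; Z/2) = Z/2 for each 0 <= k <= 15.
Total dimension = 15 + 1 = 16

16


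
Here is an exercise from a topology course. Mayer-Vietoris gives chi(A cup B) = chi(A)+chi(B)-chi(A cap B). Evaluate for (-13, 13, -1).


chi(A cup B) = chi(A) + chi(B) - chi(A cap B)
= -13 + (13) - (-1)
= 1

1


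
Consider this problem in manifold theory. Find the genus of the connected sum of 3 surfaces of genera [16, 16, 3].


Genus is additive under connected sum of orientable surfaces.
g = 16 + 16 + 3 = 35

35


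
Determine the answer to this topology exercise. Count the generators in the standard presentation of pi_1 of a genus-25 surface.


Standard presentation: pi_1(Sigma_g) = <a_1,b_1,...,a_g,b_g | [a_1,b_1]...[a_g,b_g] = 1>.
Number of generators = 2g = 2*25 = 50

50


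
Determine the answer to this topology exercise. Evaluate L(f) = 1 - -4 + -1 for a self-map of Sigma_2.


L(f) = tr(f_0*) - tr(f_1*) + tr(f_2*).
= 1 - (-4) + (-1)
= 4

4


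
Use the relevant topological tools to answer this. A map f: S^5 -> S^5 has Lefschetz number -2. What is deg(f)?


L(f) = 1 + (-1)^5 deg(f) on S^5.
-2 = 1 + (-1)^5 * deg(f)
(-1)^5 * deg(f) = -3
deg(f) = 3

3


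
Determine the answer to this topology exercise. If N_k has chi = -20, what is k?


chi = 2 - k for closed non-orientable surfaces with k crosscaps.
-20 = 2 - k
k = 2 - (-20) = 22

22


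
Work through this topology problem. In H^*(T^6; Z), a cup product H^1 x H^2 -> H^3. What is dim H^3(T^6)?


Cup product: H^p x H^q -> H^{p+q}; here p+q = 1+2 = 3.
rank H^k(T^n) = C(n,k).
C(6,3) = 20

20


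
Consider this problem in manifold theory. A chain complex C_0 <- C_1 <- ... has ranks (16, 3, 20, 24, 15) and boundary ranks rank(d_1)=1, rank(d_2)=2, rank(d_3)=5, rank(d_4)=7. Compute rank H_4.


rank H_k = rank(ker d_k) - rank(im d_{k+1}).
rank(ker d_4) = rank(C_4) - rank(d_4) = 15 - 7 = 8.
rank(im d_{4+1}) = 0.
rank H_4 = 8 - 0 = 8

8


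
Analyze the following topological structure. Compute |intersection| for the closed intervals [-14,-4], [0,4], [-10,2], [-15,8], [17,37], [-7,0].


Intersection = [max(a_i), min(b_i)] = [17, -4].
Since 17 > -4, the intersection is empty.
Length = 0

0


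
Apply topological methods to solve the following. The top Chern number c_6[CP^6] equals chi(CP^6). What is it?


For any closed oriented manifold, <e(TM),[M]> = chi(M).
chi(CP^6) = 6+1 = 7

7


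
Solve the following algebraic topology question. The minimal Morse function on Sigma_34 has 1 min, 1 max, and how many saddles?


A perfect Morse function has m_k = b_k.
For Sigma_34: b_0=1, b_1=2g=68, b_2=1.
Saddles m_1 = 2g = 68

68


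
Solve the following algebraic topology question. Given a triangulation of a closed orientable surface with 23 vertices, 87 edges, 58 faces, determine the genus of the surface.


chi = V - E + F = 23 - 87 + 58 = -6
For orientable closed surface: chi = 2 - 2g, so g = (2 - chi)/2.
g = (2 - (-6)) / 2 = 8 / 2 = 4

4


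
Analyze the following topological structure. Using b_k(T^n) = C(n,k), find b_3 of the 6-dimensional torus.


By the Kunneth formula, b_k(T^n) = C(n,k).
b_3(T^6) = C(6,3).
C(6,3) = 6!/(3!*3!) = 20

20


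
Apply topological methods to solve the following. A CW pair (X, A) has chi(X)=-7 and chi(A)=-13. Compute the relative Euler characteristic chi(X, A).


Relative Euler characteristic: chi(X, A) = chi(X) - chi(A).
= -7 - (-13) = 6

6


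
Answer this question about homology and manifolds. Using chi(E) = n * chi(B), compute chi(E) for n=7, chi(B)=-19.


For a finite covering: chi(E) = (number of sheets) * chi(B).
chi(E) = 7 * (-19) = -133

-133


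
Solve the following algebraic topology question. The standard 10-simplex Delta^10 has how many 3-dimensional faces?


Delta^10 has 10+1 vertices. A 3-face is a choice of 3+1 vertices.
f_3 = C(10+1, 3+1) = C(11,4) = 330

330


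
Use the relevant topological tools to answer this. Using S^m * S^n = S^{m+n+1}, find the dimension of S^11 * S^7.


Join of spheres: S^m * S^n = S^{m+n+1}.
dim = 11 + 7 + 1 = 19

19


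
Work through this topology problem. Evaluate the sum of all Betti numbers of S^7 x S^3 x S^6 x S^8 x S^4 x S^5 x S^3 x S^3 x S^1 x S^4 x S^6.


Total Betti number is multiplicative under products.
Each S^d (d>=1) has total Betti number 2.
There are 11 sphere factors.
Total = 2^11 = 2048

2048


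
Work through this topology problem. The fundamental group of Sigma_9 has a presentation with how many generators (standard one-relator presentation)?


Standard presentation: pi_1(Sigma_g) = <a_1,b_1,...,a_g,b_g | [a_1,b_1]...[a_g,b_g] = 1>.
Number of generators = 2g = 2*9 = 18

18


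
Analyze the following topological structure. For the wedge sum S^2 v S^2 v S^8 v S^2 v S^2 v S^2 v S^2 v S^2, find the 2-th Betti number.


For a wedge of spheres, H_k (k>0) is free on one generator per sphere of dimension k.
Spheres of dimension 2: count = 7.
b_2 = 7

7


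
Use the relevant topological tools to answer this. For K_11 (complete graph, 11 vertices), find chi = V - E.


K_11: V = 11, E = C(11,2) = 55.
chi = V - E = 11 - 55 = -44

-44


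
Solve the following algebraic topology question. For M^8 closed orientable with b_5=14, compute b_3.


Poincare duality for closed orientable n-manifolds: b_k = b_{n-k}.
Here n = 8, so b_3 = b_5 = 14

14


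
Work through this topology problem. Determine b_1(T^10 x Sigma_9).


pi_1(A x B) = pi_1(A) x pi_1(B); rank of abelianization = b_1.
b_1(T^10) = 10, b_1(Sigma_9) = 2*9 = 18.
b_1(product) = 10 + 18 = 28

28


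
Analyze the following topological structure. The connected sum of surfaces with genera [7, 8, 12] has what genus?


Genus is additive under connected sum of orientable surfaces.
g = 7 + 8 + 12 = 27

27


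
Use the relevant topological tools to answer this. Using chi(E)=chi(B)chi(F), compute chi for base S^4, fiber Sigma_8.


chi(S^4) = 2 (n even), chi(Sigma_8) = 2 - 2*8 = -14.
chi(E) = 2 * (-14) = -28

-28


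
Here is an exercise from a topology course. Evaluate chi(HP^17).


HP^17 has one cell in each dimension 0, 4, ..., 4*17 (17+1 cells, all even-dim).
chi = 17 + 1 = 18

18


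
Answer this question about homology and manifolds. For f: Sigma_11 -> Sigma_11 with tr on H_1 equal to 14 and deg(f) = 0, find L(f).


L(f) = tr(f_0*) - tr(f_1*) + tr(f_2*).
= 1 - (14) + (0)
= -13

-13


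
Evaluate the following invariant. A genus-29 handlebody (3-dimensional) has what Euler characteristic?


A genus-g handlebody deformation retracts to a wedge of g circles.
chi(vee_g S^1) = 1 - g.
chi(H_29) = 1 - 29 = -28

-28


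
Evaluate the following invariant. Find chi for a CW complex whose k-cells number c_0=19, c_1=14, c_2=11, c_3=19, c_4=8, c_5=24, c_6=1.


chi = sum_k (-1)^k c_k.
= (-1)^0*19 + (-1)^1*14 + (-1)^2*11 + (-1)^3*19 + (-1)^4*8 + (-1)^5*24 + (-1)^6*1
= (19) + (-14) + (11) + (-19) + (8) + (-24) + (1)
= -18

-18


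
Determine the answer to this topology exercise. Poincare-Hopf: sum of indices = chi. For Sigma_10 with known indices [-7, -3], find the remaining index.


Poincare-Hopf: sum of indices = chi(M).
chi(Sigma_10) = 2 - 2*10 = -18.
Sum of known indices = -10.
x = chi - (sum known) = -18 - (-10) = -8

-8


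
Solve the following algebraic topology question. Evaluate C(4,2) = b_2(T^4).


By the Kunneth formula, b_k(T^n) = C(n,k).
b_2(T^4) = C(4,2).
C(4,2) = 4!/(2!*2!) = 6

6


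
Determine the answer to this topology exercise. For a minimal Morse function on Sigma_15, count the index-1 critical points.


A perfect Morse function has m_k = b_k.
For Sigma_15: b_0=1, b_1=2g=30, b_2=1.
Saddles m_1 = 2g = 30

30


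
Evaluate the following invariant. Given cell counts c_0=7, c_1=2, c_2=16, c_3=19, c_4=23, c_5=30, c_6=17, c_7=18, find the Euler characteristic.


chi = sum_k (-1)^k c_k.
= (-1)^0*7 + (-1)^1*2 + (-1)^2*16 + (-1)^3*19 + (-1)^4*23 + (-1)^5*30 + (-1)^6*17 + (-1)^7*18
= (7) + (-2) + (16) + (-19) + (23) + (-30) + (17) + (-18)
= -6

-6


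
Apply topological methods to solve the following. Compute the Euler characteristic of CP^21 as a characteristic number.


For any closed oriented manifold, <e(TM),[M]> = chi(M).
chi(CP^21) = 21+1 = 22

22


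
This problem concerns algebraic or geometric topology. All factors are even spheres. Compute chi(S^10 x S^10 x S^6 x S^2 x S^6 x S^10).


chi is multiplicative: chi(X x Y) = chi(X) chi(Y).
Each even-dim sphere has chi = 2. There are 6 factors.
chi = 2^6 = 64

64


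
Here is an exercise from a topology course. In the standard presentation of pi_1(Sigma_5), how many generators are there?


Standard presentation: pi_1(Sigma_g) = <a_1,b_1,...,a_g,b_g | [a_1,b_1]...[a_g,b_g] = 1>.
Number of generators = 2g = 2*5 = 10

10


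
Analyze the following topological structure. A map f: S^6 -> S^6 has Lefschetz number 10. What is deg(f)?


L(f) = 1 + (-1)^6 deg(f) on S^6.
10 = 1 + (-1)^6 * deg(f)
(-1)^6 * deg(f) = 9
deg(f) = 9

9


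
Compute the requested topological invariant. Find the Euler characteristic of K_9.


K_9: V = 9, E = C(9,2) = 36.
chi = V - E = 9 - 36 = -27

-27


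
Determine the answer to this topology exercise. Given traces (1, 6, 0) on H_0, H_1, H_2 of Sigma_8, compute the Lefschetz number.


L(f) = tr(f_0*) - tr(f_1*) + tr(f_2*).
= 1 - (6) + (0)
= -5

-5


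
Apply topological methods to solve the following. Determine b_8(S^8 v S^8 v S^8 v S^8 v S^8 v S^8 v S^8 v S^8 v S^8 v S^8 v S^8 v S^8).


For a wedge of spheres, H_k (k>0) is free on one generator per sphere of dimension k.
Spheres of dimension 8: count = 12.
b_8 = 12

12


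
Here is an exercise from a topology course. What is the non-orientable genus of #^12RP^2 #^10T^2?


Since a >= 1, the sum is non-orientable; each T^2 can be replaced by RP^2 # RP^2 (since T^2#RP^2 = 3RP^2).
Total crosscaps k = 12 + 2*10 = 32.
Check via chi: chi = 12*1 + 10*0 - (12+10-1)*2 = -30 = 2 - k = -30. Consistent.

32


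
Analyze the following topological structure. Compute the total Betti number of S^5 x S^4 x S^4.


Total Betti number is multiplicative under products.
Each S^d (d>=1) has total Betti number 2.
There are 3 sphere factors.
Total = 2^3 = 8

8


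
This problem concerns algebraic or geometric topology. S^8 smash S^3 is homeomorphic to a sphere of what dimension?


S^m ^ S^n = S^{m+n}.
k = 8 + 3 = 11

11


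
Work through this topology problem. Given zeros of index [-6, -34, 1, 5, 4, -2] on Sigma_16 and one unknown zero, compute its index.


Poincare-Hopf: sum of indices = chi(M).
chi(Sigma_16) = 2 - 2*16 = -30.
Sum of known indices = -32.
x = chi - (sum known) = -30 - (-32) = 2

2


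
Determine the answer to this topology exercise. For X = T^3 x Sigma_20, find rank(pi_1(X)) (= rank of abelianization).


pi_1(A x B) = pi_1(A) x pi_1(B); rank of abelianization = b_1.
b_1(T^3) = 3, b_1(Sigma_20) = 2*20 = 40.
b_1(product) = 3 + 40 = 43

43


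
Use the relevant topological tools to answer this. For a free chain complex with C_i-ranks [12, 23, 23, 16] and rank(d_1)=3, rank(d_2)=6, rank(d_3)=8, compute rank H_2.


rank H_k = rank(ker d_k) - rank(im d_{k+1}).
rank(ker d_2) = rank(C_2) - rank(d_2) = 23 - 6 = 17.
rank(im d_{2+1}) = 8.
rank H_2 = 17 - 8 = 9

9


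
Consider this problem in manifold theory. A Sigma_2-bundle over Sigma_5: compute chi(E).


For a fiber bundle F -> E -> B (with CW structure): chi(E) = chi(B) * chi(F).
chi(Sigma_5) = -8, chi(Sigma_2) = -2.
chi(E) = (-8) * (-2) = 16

16


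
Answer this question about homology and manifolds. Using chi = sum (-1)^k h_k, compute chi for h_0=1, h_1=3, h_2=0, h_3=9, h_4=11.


Handles of index k contribute (-1)^k to chi (same as CW cells).
chi = (1) + (-3) + (0) + (-9) + (11) = 0

0


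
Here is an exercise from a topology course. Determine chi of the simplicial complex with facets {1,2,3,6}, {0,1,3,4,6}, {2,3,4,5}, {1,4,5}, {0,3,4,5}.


Enumerate all faces; f-vector: f_0=7, f_1=19, f_2=20, f_3=8, f_4=1.
chi = sum (-1)^k f_k = 1

1


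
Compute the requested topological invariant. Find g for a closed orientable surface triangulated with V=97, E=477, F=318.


chi = V - E + F = 97 - 477 + 318 = -62
For orientable closed surface: chi = 2 - 2g, so g = (2 - chi)/2.
g = (2 - (-62)) / 2 = 64 / 2 = 32

32


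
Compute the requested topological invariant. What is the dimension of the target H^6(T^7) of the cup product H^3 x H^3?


Cup product: H^p x H^q -> H^{p+q}; here p+q = 3+3 = 6.
rank H^k(T^n) = C(n,k).
C(7,6) = 7

7


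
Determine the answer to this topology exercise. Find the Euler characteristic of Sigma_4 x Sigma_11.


chi(Sigma_4) = 2 - 2*4 = -6
chi(Sigma_11) = 2 - 2*11 = -20
chi(product) = (-6) * (-20) = 120

120


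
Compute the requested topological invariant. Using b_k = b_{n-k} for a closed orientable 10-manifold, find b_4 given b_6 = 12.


Poincare duality for closed orientable n-manifolds: b_k = b_{n-k}.
Here n = 10, so b_4 = b_6 = 12

12


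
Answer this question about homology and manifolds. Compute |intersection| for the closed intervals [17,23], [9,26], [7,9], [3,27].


Intersection = [max(a_i), min(b_i)] = [17, 9].
Since 17 > 9, the intersection is empty.
Length = 0

0


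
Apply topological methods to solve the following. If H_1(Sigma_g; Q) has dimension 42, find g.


For a closed orientable surface: b_1 = 2g.
42 = 2g
g = 42 / 2 = 21

21


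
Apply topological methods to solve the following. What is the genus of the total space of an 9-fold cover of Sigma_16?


For an n-sheeted cover: chi(E) = n * chi(B).
chi(Sigma_16) = 2 - 2*16 = -30.
chi(E) = 9 * (-30) = -270.
genus(E) = (2 - chi(E))/2 = (2 - (-270))/2 = 272/2 = 136

136


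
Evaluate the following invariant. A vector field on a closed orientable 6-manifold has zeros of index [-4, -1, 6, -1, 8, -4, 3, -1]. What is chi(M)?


Poincare-Hopf: chi(M) = sum of indices of zeros.
chi = (-4) + (-1) + (6) + (-1) + (8) + (-4) + (3) + (-1) = 6

6


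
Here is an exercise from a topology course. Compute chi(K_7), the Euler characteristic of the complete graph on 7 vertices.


K_7: V = 7, E = C(7,2) = 21.
chi = V - E = 7 - 21 = -14

-14


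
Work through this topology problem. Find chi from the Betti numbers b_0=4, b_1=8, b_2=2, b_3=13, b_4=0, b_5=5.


chi = sum_k (-1)^k b_k.
= (4) + (-8) + (2) + (-13) + (0) + (-5)
= -20

-20


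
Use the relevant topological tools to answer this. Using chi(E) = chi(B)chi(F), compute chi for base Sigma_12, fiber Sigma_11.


For a fiber bundle F -> E -> B (with CW structure): chi(E) = chi(B) * chi(F).
chi(Sigma_12) = -22, chi(Sigma_11) = -20.
chi(E) = (-22) * (-20) = 440

440


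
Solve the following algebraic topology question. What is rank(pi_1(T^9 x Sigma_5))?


pi_1(A x B) = pi_1(A) x pi_1(B); rank of abelianization = b_1.
b_1(T^9) = 9, b_1(Sigma_5) = 2*5 = 10.
b_1(product) = 9 + 10 = 19

19


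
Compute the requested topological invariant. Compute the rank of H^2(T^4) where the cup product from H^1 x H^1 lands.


Cup product: H^p x H^q -> H^{p+q}; here p+q = 1+1 = 2.
rank H^k(T^n) = C(n,k).
C(4,2) = 6

6


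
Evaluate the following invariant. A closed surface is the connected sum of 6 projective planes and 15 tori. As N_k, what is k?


Since a >= 1, the sum is non-orientable; each T^2 can be replaced by RP^2 # RP^2 (since T^2#RP^2 = 3RP^2).
Total crosscaps k = 6 + 2*15 = 36.
Check via chi: chi = 6*1 + 15*0 - (6+15-1)*2 = -34 = 2 - k = -34. Consistent.

36


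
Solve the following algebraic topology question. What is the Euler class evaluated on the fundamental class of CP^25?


For any closed oriented manifold, <e(TM),[M]> = chi(M).
chi(CP^25) = 25+1 = 26

26


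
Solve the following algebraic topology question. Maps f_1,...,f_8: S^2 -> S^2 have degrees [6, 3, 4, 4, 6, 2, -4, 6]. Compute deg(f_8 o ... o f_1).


Degree is multiplicative: deg(composition) = product of degrees.
= (6) * (3) * (4) * (4) * (6) * (2) * (-4) * (6) = -82944

-82944


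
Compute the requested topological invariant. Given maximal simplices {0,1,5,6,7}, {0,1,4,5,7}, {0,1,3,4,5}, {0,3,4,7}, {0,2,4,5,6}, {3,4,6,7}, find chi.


Enumerate all faces; f-vector: f_0=8, f_1=25, f_2=35, f_3=20, f_4=4.
chi = sum (-1)^k f_k = 2

2


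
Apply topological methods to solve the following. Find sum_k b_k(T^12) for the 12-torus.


b_k(T^12) = C(12,k), so the sum over k is sum_k C(12,k) = 2^12.
Total = 2^12 = 4096

4096


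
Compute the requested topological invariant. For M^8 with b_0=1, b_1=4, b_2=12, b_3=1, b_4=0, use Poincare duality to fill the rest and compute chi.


By Poincare duality b_k = b_{8-k}, so full Betti numbers: b_0=1, b_1=4, b_2=12, b_3=1, b_4=0, b_5=1, b_6=12, b_7=4, b_8=1.
chi = sum (-1)^k b_k = 16

16


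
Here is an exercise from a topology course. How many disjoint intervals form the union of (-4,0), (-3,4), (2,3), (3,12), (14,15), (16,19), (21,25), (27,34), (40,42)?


Sort and merge overlapping open intervals.
Merged: (-4,12), (14,15), (16,19), (21,25), (27,34), (40,42).
Number of components = 6

6


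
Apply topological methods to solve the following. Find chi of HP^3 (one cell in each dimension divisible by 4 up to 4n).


HP^3 has one cell in each dimension 0, 4, ..., 4*3 (3+1 cells, all even-dim).
chi = 3 + 1 = 4

4


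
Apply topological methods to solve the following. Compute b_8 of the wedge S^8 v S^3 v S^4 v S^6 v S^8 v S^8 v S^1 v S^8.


For a wedge of spheres, H_k (k>0) is free on one generator per sphere of dimension k.
Spheres of dimension 8: count = 4.
b_8 = 4

4


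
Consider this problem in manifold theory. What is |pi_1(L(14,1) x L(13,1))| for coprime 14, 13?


pi_1(X x Y) = pi_1(X) x pi_1(Y).
pi_1(L(14,1)) = Z/14, pi_1(L(13,1)) = Z/13.
|Z/14 x Z/13| = 14 * 13 = 182

182


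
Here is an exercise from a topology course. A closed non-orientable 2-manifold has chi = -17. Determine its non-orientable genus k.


chi = 2 - k for closed non-orientable surfaces with k crosscaps.
-17 = 2 - k
k = 2 - (-17) = 19

19


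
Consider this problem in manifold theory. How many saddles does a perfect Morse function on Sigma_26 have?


A perfect Morse function has m_k = b_k.
For Sigma_26: b_0=1, b_1=2g=52, b_2=1.
Saddles m_1 = 2g = 52

52


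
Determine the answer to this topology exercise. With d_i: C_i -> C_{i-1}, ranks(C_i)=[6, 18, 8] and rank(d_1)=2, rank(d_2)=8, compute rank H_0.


rank H_k = rank(ker d_k) - rank(im d_{k+1}).
rank(ker d_0) = rank(C_0) - rank(d_0) = 6 - 0 = 6.
rank(im d_{0+1}) = 2.
rank H_0 = 6 - 2 = 4

4


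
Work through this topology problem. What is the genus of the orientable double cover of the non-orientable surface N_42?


chi(N_42) = 2 - 42 = -40.
Double cover: chi(Sigma_g) = 2 * chi(N_42) = 2*(-40) = -80.
2 - 2g = -80, so g = (2 - (-80))/2 = 82/2 = 41

41


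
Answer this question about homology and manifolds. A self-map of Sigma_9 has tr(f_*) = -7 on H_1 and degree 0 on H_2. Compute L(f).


L(f) = tr(f_0*) - tr(f_1*) + tr(f_2*).
= 1 - (-7) + (0)
= 8

8


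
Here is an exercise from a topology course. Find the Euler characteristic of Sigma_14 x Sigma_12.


chi(Sigma_14) = 2 - 2*14 = -26
chi(Sigma_12) = 2 - 2*12 = -22
chi(product) = (-26) * (-22) = 572

572


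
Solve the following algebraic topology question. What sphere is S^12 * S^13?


Join of spheres: S^m * S^n = S^{m+n+1}.
dim = 12 + 13 + 1 = 26

26


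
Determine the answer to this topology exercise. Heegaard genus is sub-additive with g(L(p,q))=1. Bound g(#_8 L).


Heegaard genus satisfies g(A#B) <= g(A) + g(B).
Each lens space has g = 1.
Upper bound: 8 * 1 = 8

8


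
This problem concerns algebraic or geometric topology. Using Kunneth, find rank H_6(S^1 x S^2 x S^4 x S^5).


Each S^d has Poincare polynomial 1 + t^d.
The product S^1 x S^2 x S^4 x S^5 has Poincare polynomial prod(1+t^d_i).
Expanding: b_0=1, b_1=1, b_2=1, b_3=1, b_4=1, b_5=2, b_6=2, b_7=2, b_8=1, b_9=1, b_10=1, b_11=1, b_12=1.
b_6 = 2

2


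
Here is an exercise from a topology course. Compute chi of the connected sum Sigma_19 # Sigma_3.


chi(Sigma_19) = 2 - 2*19 = -36
chi(Sigma_3) = 2 - 2*3 = -4
For surfaces: chi(A#B) = chi(A) + chi(B) - 2.
chi = -36 + -4 - 2 = -42

-42


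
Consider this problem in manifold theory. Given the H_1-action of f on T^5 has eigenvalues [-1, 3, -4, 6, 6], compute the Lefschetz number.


For a torus self-map: L(f) = det(I - A) where A acts on H_1.
L(f) = (1--1) * (1-3) * (1--4) * (1-6) * (1-6) = 2 * -2 * 5 * -5 * -5 = -500

-500


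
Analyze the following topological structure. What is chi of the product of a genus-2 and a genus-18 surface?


chi(Sigma_2) = 2 - 2*2 = -2
chi(Sigma_18) = 2 - 2*18 = -34
chi(product) = (-2) * (-34) = 68

68


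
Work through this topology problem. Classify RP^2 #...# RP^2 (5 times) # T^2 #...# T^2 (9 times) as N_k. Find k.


Since a >= 1, the sum is non-orientable; each T^2 can be replaced by RP^2 # RP^2 (since T^2#RP^2 = 3RP^2).
Total crosscaps k = 5 + 2*9 = 23.
Check via chi: chi = 5*1 + 9*0 - (5+9-1)*2 = -21 = 2 - k = -21. Consistent.

23


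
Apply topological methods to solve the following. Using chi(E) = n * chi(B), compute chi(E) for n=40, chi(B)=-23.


For a finite covering: chi(E) = (number of sheets) * chi(B).
chi(E) = 40 * (-23) = -920

-920


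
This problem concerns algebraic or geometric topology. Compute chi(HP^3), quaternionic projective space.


HP^3 has one cell in each dimension 0, 4, ..., 4*3 (3+1 cells, all even-dim).
chi = 3 + 1 = 4

4


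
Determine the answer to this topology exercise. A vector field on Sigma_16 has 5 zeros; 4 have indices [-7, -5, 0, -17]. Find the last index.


Poincare-Hopf: sum of indices = chi(M).
chi(Sigma_16) = 2 - 2*16 = -30.
Sum of known indices = -29.
x = chi - (sum known) = -30 - (-29) = -1

-1


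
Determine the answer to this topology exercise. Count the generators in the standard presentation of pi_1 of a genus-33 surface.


Standard presentation: pi_1(Sigma_g) = <a_1,b_1,...,a_g,b_g | [a_1,b_1]...[a_g,b_g] = 1>.
Number of generators = 2g = 2*33 = 66

66


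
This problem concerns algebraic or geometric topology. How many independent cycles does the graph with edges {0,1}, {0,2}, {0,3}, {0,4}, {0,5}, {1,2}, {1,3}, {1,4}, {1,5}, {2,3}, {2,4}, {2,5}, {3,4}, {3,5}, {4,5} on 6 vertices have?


b_1 = E - V + (number of components).
E = 15, V = 6, components = 1.
b_1 = 15 - 6 + 1 = 10

10


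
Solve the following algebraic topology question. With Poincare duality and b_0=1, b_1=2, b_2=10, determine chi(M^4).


By Poincare duality b_k = b_{4-k}, so full Betti numbers: b_0=1, b_1=2, b_2=10, b_3=2, b_4=1.
chi = sum (-1)^k b_k = 8

8


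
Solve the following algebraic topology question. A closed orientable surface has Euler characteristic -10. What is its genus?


chi = 2 - 2g for closed orientable surfaces.
-10 = 2 - 2g
2g = 2 - (-10) = 12
g = 6

6


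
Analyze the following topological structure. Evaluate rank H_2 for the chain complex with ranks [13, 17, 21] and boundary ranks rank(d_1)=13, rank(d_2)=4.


rank H_k = rank(ker d_k) - rank(im d_{k+1}).
rank(ker d_2) = rank(C_2) - rank(d_2) = 21 - 4 = 17.
rank(im d_{2+1}) = 0.
rank H_2 = 17 - 0 = 17

17


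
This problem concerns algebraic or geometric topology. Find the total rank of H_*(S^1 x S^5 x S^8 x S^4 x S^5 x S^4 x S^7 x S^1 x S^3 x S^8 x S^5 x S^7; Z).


Total Betti number is multiplicative under products.
Each S^d (d>=1) has total Betti number 2.
There are 12 sphere factors.
Total = 2^12 = 4096

4096


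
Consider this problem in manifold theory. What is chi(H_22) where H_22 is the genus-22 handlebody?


A genus-g handlebody deformation retracts to a wedge of g circles.
chi(vee_g S^1) = 1 - g.
chi(H_22) = 1 - 22 = -21

-21


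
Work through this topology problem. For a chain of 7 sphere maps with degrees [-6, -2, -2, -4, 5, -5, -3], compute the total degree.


Degree is multiplicative: deg(composition) = product of degrees.
= (-6) * (-2) * (-2) * (-4) * (5) * (-5) * (-3) = 7200

7200


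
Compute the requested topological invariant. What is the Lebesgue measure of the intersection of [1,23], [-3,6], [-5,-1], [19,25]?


Intersection = [max(a_i), min(b_i)] = [19, -1].
Since 19 > -1, the intersection is empty.
Length = 0

0


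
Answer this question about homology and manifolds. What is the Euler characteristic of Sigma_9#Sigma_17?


chi(Sigma_9) = 2 - 2*9 = -16
chi(Sigma_17) = 2 - 2*17 = -32
For surfaces: chi(A#B) = chi(A) + chi(B) - 2.
chi = -16 + -32 - 2 = -50

-50


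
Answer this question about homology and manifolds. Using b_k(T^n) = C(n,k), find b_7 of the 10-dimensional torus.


By the Kunneth formula, b_k(T^n) = C(n,k).
b_7(T^10) = C(10,7).
C(10,7) = 10!/(7!*3!) = 120

120


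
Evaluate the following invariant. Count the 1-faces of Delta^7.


Delta^7 has 7+1 vertices. A 1-face is a choice of 1+1 vertices.
f_1 = C(7+1, 1+1) = C(8,2) = 28

28


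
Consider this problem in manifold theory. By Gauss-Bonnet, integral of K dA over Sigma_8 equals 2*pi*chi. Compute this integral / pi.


Gauss-Bonnet: integral K dA = 2*pi*chi(M).
chi(Sigma_8) = 2 - 2*8 = -14.
(integral K dA)/pi = 2*chi = 2*(-14) = -28

-28


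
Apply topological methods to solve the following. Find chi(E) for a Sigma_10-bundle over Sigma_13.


For a fiber bundle F -> E -> B (with CW structure): chi(E) = chi(B) * chi(F).
chi(Sigma_13) = -24, chi(Sigma_10) = -18.
chi(E) = (-24) * (-18) = 432

432


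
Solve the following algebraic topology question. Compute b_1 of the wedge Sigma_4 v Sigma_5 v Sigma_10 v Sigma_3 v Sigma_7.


For a wedge X v Y: reduced H_k(X v Y) = H_k(X) + H_k(Y).
Each Sigma_g contributes b_1 = 2g.
b_1 = 8 + 10 + 20 + 6 + 14 = 58

58


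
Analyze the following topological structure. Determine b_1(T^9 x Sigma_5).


pi_1(A x B) = pi_1(A) x pi_1(B); rank of abelianization = b_1.
b_1(T^9) = 9, b_1(Sigma_5) = 2*5 = 10.
b_1(product) = 9 + 10 = 19

19


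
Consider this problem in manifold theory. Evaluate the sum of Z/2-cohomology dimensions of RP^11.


H^k(RP^11; Z/2) = Z/2 for each 0 <= k <= 11.
Total dimension = 11 + 1 = 12

12


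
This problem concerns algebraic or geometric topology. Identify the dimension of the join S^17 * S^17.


Join of spheres: S^m * S^n = S^{m+n+1}.
dim = 17 + 17 + 1 = 35

35


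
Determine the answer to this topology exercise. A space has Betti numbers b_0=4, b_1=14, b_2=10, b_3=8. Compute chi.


chi = sum_k (-1)^k b_k.
= (4) + (-14) + (10) + (-8)
= -8

-8


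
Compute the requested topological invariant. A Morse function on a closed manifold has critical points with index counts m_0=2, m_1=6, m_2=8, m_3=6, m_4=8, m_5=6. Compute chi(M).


Morse theory: chi(M) = sum_k (-1)^k m_k where m_k = #(index-k critical points).
= (2) + (-6) + (8) + (-6) + (8) + (-6) = 0

0


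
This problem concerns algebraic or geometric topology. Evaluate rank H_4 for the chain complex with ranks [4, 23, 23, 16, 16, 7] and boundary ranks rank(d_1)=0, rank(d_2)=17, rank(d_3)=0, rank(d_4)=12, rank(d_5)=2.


rank H_k = rank(ker d_k) - rank(im d_{k+1}).
rank(ker d_4) = rank(C_4) - rank(d_4) = 16 - 12 = 4.
rank(im d_{4+1}) = 2.
rank H_4 = 4 - 2 = 2

2


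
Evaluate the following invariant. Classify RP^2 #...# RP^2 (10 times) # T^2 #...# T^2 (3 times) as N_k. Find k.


Since a >= 1, the sum is non-orientable; each T^2 can be replaced by RP^2 # RP^2 (since T^2#RP^2 = 3RP^2).
Total crosscaps k = 10 + 2*3 = 16.
Check via chi: chi = 10*1 + 3*0 - (10+3-1)*2 = -14 = 2 - k = -14. Consistent.

16


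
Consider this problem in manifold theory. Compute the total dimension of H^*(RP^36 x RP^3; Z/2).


dim H^*(RP^n; Z/2) = n+1 (one Z/2 in each degree 0..n).
Total Betti number is multiplicative.
Total = (36+1) * (3+1) = 37 * 4 = 148

148


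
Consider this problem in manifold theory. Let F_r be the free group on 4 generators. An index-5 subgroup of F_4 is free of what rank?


Nielsen-Schreier: an index-n subgroup of F_r is free of rank 1 + n(r-1).
Equivalently: chi(cover) = n*chi(base); chi(vee_r S^1) = 1 - 4 = -3.
chi(E) = 5*(-3) = -15; rank = 1 - chi(E) = 1 - (-15) = 16.
rank = 1 + 5*(4-1) = 1 + 15 = 16

16


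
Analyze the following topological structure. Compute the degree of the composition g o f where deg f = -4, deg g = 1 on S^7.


Degree is multiplicative under composition: deg(g o f) = deg(g) * deg(f).
= 1 * -4 = -4

-4


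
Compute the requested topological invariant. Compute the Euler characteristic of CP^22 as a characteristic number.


For any closed oriented manifold, <e(TM),[M]> = chi(M).
chi(CP^22) = 22+1 = 23

23


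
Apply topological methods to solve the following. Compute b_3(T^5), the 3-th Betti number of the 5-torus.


By the Kunneth formula, b_k(T^n) = C(n,k).
b_3(T^5) = C(5,3).
C(5,3) = 5!/(3!*2!) = 10

10


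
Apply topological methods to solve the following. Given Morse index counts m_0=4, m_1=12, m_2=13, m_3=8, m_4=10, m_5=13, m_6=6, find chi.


Morse theory: chi(M) = sum_k (-1)^k m_k where m_k = #(index-k critical points).
= (4) + (-12) + (13) + (-8) + (10) + (-13) + (6) = 0

0
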